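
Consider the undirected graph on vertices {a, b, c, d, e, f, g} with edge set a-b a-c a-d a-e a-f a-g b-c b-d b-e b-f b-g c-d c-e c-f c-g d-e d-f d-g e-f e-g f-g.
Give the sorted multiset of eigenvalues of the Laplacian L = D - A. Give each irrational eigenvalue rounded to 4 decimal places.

Reading degrees in the order [a, b, c, d, e, f, g] gives [6, 6, 6, 6, 6, 6, 6]; set D = diag(6, 6, 6, 6, 6, 6, 6) and form L = D - A. Since every row of L sums to 0, the all-ones vector is in the kernel and 0 is an eigenvalue. The single zero eigenvalue shows the graph is connected.

[0, 7, 7, 7, 7, 7, 7]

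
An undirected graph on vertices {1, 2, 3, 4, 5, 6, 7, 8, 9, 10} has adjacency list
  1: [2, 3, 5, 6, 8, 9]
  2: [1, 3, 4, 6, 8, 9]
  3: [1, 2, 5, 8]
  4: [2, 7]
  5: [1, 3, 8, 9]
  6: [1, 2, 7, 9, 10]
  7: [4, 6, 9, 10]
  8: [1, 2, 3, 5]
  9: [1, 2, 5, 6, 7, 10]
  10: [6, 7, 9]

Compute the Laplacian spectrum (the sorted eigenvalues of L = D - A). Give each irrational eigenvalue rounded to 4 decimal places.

[0, 1.3488, 1.9787, 4.4381, 4.4911, 5, 5, 6.6296, 7.2138, 7.8999]

Reading degrees in the order [1, 2, 3, 4, 5, 6, 7, 8, 9, 10] gives [6, 6, 4, 2, 4, 5, 4, 4, 6, 3]; set D = diag(6, 6, 4, 2, 4, 5, 4, 4, 6, 3) and form L = D - A. L is symmetric positive semidefinite, so every eigenvalue is real and nonnegative. The single zero eigenvalue shows the graph is connected. By the matrix-tree theorem the graph has (1/10) * product of the nonzero eigenvalues = 50245 spanning trees.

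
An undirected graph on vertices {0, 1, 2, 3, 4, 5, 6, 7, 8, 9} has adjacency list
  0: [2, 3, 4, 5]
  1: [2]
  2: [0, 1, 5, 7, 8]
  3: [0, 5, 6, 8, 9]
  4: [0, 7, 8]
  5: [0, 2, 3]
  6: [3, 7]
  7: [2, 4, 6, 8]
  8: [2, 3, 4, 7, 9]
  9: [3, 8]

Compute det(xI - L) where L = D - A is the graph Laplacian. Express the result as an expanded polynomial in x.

With the vertex order [0, 1, 2, 3, 4, 5, 6, 7, 8, 9], the degrees are [4, 1, 5, 5, 3, 3, 2, 4, 5, 2], giving D = diag(4, 1, 5, 5, 3, 3, 2, 4, 5, 2) and L = D - A. Computing det(xI - L) by cofactor expansion (or equivalently via sum-over-permutations) gives x^10 - 34x^9 + 494x^8 - 4010x^7 + 19954x^6 - 62828x^5 + 124587x^4 - 149332x^3 + 97609x^2 - 26260x. Since p(0) = det(-L) = 0, x divides p(x). There is one zero in the spectrum, matching the 1 component.

x^10 - 34x^9 + 494x^8 - 4010x^7 + 19954x^6 - 62828x^5 + 124587x^4 - 149332x^3 + 97609x^2 - 26260x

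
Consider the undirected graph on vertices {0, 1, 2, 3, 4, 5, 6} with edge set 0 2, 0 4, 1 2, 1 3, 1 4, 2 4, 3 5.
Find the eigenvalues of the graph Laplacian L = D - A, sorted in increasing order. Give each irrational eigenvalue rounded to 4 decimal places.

With the vertex order [0, 1, 2, 3, 4, 5, 6], the degrees are [2, 3, 3, 2, 3, 1, 0], giving D = diag(2, 3, 3, 2, 3, 1, 0) and L = D - A. Diagonalising L (or applying a numerical eigensolver to the 7x7 matrix) gives the spectrum above. The 2 zero eigenvalues correspond to the 2 connected components. The eigenvalues sum to 14, which equals trace(L) = 2|E|.

[0, 0, 0.4384, 2, 3, 4, 4.5616]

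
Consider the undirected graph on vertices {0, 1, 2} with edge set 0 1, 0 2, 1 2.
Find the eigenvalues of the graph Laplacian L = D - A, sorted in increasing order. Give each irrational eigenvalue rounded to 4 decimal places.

[0, 3, 3]

Each diagonal entry of L is the vertex degree and each off-diagonal entry is -1 where an edge is present, 0 otherwise; in the order [0, 1, 2] the diagonal is [2, 2, 2]. L is symmetric positive semidefinite, so every eigenvalue is real and nonnegative. By the matrix-tree theorem the graph has (1/3) * product of the nonzero eigenvalues = 3 spanning trees. There is one zero in the spectrum, matching the 1 component.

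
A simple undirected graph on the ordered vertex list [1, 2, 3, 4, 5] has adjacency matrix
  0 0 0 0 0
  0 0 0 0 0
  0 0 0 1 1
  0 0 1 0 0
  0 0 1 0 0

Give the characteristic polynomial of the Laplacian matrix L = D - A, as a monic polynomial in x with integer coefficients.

x^5 - 4x^4 + 3x^3

Reading degrees in the order [1, 2, 3, 4, 5] gives [0, 0, 2, 1, 1]; set D = diag(0, 0, 2, 1, 1) and form L = D - A. L has integer entries, so p(x) = det(xI - L) has integer coefficients. Expanding the determinant yields x^5 - 4x^4 + 3x^3. Since p(0) = det(-L) = 0, x divides p(x).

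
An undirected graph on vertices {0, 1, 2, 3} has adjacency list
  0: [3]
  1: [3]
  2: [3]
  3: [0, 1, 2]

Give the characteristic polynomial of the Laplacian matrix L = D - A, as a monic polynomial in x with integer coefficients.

Reading degrees in the order [0, 1, 2, 3] gives [1, 1, 1, 3]; set D = diag(1, 1, 1, 3) and form L = D - A. The eigenvalues of L are [0, 1, 1, 4]; the characteristic polynomial is the product of (x - lambda_i), which multiplies out to x^4 - 6x^3 + 9x^2 - 4x. The constant term is 0 because L is singular (the all-ones vector lies in its kernel).

x^4 - 6x^3 + 9x^2 - 4x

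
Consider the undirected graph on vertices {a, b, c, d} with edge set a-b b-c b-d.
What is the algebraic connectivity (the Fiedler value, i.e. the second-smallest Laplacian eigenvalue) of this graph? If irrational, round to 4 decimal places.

Each diagonal entry of L is the vertex degree and each off-diagonal entry is -1 where an edge is present, 0 otherwise; in the order [a, b, c, d] the diagonal is [1, 3, 1, 1]. The smallest Laplacian eigenvalue is always 0. The next one, lambda_2 = 1, measures how hard the graph is to disconnect: larger values mean better connectivity. There is one zero in the spectrum, matching the 1 component.

1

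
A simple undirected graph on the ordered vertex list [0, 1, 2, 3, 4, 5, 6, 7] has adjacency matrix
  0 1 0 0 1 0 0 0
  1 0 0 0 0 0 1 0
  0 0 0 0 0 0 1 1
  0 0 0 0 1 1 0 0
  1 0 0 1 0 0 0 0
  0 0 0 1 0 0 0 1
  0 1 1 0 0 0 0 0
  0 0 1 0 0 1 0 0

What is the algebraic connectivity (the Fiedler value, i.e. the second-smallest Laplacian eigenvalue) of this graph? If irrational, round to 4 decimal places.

0.5858

Reading degrees in the order [0, 1, 2, 3, 4, 5, 6, 7] gives [2, 2, 2, 2, 2, 2, 2, 2]; set D = diag(2, 2, 2, 2, 2, 2, 2, 2) and form L = D - A. The smallest Laplacian eigenvalue is always 0. The next one, lambda_2 = 0.5858, measures how hard the graph is to disconnect: larger values mean better connectivity. There is one zero in the spectrum, matching the 1 component. The eigenvalues sum to 16, which equals trace(L) = 2|E|.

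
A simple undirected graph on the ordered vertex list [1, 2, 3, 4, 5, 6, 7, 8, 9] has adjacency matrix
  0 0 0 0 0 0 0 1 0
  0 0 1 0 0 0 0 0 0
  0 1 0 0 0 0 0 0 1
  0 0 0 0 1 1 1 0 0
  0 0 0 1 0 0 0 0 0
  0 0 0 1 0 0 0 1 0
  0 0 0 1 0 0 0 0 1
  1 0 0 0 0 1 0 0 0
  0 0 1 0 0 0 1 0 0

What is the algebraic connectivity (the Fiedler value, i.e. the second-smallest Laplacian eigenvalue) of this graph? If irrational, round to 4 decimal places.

0.1506

Reading degrees in the order [1, 2, 3, 4, 5, 6, 7, 8, 9] gives [1, 1, 2, 3, 1, 2, 2, 2, 2]; set D = diag(1, 1, 2, 3, 1, 2, 2, 2, 2) and form L = D - A. Computing the eigenvalues of L and sorting gives [0, 0.1506, 0.4266, 1, 1.4229, 2.1724, 3, 3.4576, 4.3699]. The Fiedler value lambda_2 = 0.1506 is strictly positive, so the graph is connected.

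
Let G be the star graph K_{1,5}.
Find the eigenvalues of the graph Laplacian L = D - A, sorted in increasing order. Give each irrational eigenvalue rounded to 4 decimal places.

The graph has 6 vertices and degree multiset [5, 1, 1, 1, 1, 1]; D is the diagonal matrix of degrees and L = D - A. L is symmetric positive semidefinite, so every eigenvalue is real and nonnegative. The single zero eigenvalue shows the graph is connected. There is one zero in the spectrum, matching the 1 component. By the matrix-tree theorem the graph has (1/6) * product of the nonzero eigenvalues = 1 spanning tree.

[0, 1, 1, 1, 1, 6]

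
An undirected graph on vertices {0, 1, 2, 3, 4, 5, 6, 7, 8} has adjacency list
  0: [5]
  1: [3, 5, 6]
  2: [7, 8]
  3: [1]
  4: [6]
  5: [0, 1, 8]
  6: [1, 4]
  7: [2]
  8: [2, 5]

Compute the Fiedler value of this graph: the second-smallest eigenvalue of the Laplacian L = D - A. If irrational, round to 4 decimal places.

0.1862

With the vertex order [0, 1, 2, 3, 4, 5, 6, 7, 8], the degrees are [1, 3, 2, 1, 1, 3, 2, 1, 2], giving D = diag(1, 3, 2, 1, 1, 3, 2, 1, 2) and L = D - A. The sorted Laplacian eigenvalues are [0, 0.1862, 0.4822, 0.7043, 1.4073, 2.1338, 2.8532, 3.5372, 4.6958]; the algebraic connectivity is the second entry, 0.1862. The eigenvalues sum to 16, which equals trace(L) = 2|E|.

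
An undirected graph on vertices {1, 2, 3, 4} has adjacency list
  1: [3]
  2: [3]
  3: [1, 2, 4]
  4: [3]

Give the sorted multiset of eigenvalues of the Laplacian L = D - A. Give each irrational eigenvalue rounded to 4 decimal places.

[0, 1, 1, 4]

Each diagonal entry of L is the vertex degree and each off-diagonal entry is -1 where an edge is present, 0 otherwise; in the order [1, 2, 3, 4] the diagonal is [1, 1, 3, 1]. The multiplicity of 0 as a Laplacian eigenvalue equals the number of connected components. The single zero eigenvalue shows the graph is connected. By the matrix-tree theorem the graph has (1/4) * product of the nonzero eigenvalues = 1 spanning tree.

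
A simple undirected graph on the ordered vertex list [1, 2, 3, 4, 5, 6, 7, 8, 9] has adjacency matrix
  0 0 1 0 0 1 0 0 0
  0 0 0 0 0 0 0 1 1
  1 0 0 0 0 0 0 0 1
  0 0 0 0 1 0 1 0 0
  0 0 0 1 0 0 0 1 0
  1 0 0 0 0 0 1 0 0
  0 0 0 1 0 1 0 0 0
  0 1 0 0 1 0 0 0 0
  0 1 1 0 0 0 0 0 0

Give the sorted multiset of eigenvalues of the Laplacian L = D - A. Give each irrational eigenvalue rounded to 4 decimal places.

[0, 0.4679, 0.4679, 1.6527, 1.6527, 3, 3, 3.8794, 3.8794]

With the vertex order [1, 2, 3, 4, 5, 6, 7, 8, 9], the degrees are [2, 2, 2, 2, 2, 2, 2, 2, 2], giving D = diag(2, 2, 2, 2, 2, 2, 2, 2, 2) and L = D - A. The multiplicity of 0 as a Laplacian eigenvalue equals the number of connected components. The single zero eigenvalue shows the graph is connected. The eigenvalues sum to 18, which equals trace(L) = 2|E|.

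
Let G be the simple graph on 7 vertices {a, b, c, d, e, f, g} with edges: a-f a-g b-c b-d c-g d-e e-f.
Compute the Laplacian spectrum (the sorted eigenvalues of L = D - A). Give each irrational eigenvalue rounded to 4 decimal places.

Reading degrees in the order [a, b, c, d, e, f, g] gives [2, 2, 2, 2, 2, 2, 2]; set D = diag(2, 2, 2, 2, 2, 2, 2) and form L = D - A. L is symmetric positive semidefinite, so every eigenvalue is real and nonnegative.

[0, 0.7530, 0.7530, 2.4450, 2.4450, 3.8019, 3.8019]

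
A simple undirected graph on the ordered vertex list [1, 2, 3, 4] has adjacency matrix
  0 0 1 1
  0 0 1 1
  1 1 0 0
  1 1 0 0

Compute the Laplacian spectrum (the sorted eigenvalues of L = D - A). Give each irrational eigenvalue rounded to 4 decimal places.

With the vertex order [1, 2, 3, 4], the degrees are [2, 2, 2, 2], giving D = diag(2, 2, 2, 2) and L = D - A. The multiplicity of 0 as a Laplacian eigenvalue equals the number of connected components. The single zero eigenvalue shows the graph is connected. There is one zero in the spectrum, matching the 1 component. The eigenvalues sum to 8, which equals trace(L) = 2|E|.

[0, 2, 2, 4]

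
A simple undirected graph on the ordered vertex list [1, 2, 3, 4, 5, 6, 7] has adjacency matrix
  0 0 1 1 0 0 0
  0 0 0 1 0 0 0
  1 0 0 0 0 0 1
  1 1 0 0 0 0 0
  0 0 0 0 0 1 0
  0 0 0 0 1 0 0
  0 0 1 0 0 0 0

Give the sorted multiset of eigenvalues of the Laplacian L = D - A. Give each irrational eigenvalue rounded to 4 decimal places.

With the vertex order [1, 2, 3, 4, 5, 6, 7], the degrees are [2, 1, 2, 2, 1, 1, 1], giving D = diag(2, 1, 2, 2, 1, 1, 1) and L = D - A. The multiplicity of 0 as a Laplacian eigenvalue equals the number of connected components. The 2 zero eigenvalues correspond to the 2 connected components. The largest eigenvalue, 3.6180, is at most the vertex count 7. The eigenvalues sum to 10, which equals trace(L) = 2|E|.

[0, 0, 0.3820, 1.3820, 2, 2.6180, 3.6180]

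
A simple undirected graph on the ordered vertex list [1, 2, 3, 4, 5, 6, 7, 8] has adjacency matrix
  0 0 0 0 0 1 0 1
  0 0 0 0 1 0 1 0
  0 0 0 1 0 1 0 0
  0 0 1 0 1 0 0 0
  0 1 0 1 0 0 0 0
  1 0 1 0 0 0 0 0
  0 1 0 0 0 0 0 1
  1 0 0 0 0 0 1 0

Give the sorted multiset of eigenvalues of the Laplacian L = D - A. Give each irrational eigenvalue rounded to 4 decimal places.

[0, 0.5858, 0.5858, 2, 2, 3.4142, 3.4142, 4]

Reading degrees in the order [1, 2, 3, 4, 5, 6, 7, 8] gives [2, 2, 2, 2, 2, 2, 2, 2]; set D = diag(2, 2, 2, 2, 2, 2, 2, 2) and form L = D - A. The multiplicity of 0 as a Laplacian eigenvalue equals the number of connected components. There is one zero in the spectrum, matching the 1 component.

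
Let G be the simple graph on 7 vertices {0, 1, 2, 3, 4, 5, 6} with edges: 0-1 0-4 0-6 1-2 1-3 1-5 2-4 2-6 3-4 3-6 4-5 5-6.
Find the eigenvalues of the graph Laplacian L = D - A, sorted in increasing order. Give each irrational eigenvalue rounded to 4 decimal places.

Reading degrees in the order [0, 1, 2, 3, 4, 5, 6] gives [3, 4, 3, 3, 4, 3, 4]; set D = diag(3, 4, 3, 3, 4, 3, 4) and form L = D - A. L is symmetric positive semidefinite, so every eigenvalue is real and nonnegative. The single zero eigenvalue shows the graph is connected. The eigenvalues sum to 24, which equals trace(L) = 2|E|.

[0, 3, 3, 3, 4, 4, 7]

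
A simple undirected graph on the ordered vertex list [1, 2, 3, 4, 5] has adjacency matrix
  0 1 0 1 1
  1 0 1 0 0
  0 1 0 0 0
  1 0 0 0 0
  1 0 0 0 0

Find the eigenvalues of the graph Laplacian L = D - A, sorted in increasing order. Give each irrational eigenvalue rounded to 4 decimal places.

[0, 0.5188, 1, 2.3111, 4.1701]

Each diagonal entry of L is the vertex degree and each off-diagonal entry is -1 where an edge is present, 0 otherwise; in the order [1, 2, 3, 4, 5] the diagonal is [3, 2, 1, 1, 1]. The multiplicity of 0 as a Laplacian eigenvalue equals the number of connected components. The single zero eigenvalue shows the graph is connected.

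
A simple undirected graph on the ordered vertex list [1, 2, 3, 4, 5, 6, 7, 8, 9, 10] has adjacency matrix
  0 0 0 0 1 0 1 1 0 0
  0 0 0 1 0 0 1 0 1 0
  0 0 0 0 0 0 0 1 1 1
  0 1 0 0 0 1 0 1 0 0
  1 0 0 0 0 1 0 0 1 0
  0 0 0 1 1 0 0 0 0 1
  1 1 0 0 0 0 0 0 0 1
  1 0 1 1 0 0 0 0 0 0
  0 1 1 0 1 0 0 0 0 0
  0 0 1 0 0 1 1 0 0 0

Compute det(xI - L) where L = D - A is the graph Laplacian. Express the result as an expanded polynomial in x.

Each diagonal entry of L is the vertex degree and each off-diagonal entry is -1 where an edge is present, 0 otherwise; in the order [1, 2, 3, 4, 5, 6, 7, 8, 9, 10] the diagonal is [3, 3, 3, 3, 3, 3, 3, 3, 3, 3]. L has integer entries, so p(x) = det(xI - L) has integer coefficients. Expanding the determinant yields x^10 - 30x^9 + 390x^8 - 2880x^7 + 13305x^6 - 39882x^5 + 77640x^4 - 94800x^3 + 66000x^2 - 20000x. Since p(0) = det(-L) = 0, x divides p(x). The largest eigenvalue, 5, is at most the vertex count 10.

x^10 - 30x^9 + 390x^8 - 2880x^7 + 13305x^6 - 39882x^5 + 77640x^4 - 94800x^3 + 66000x^2 - 20000x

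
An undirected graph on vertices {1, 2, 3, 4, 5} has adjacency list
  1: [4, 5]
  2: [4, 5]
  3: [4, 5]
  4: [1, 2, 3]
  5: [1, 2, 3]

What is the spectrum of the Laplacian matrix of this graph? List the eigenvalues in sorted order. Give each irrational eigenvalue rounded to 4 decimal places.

[0, 2, 2, 3, 5]

Reading degrees in the order [1, 2, 3, 4, 5] gives [2, 2, 2, 3, 3]; set D = diag(2, 2, 2, 3, 3) and form L = D - A. Diagonalising L (or applying a numerical eigensolver to the 5x5 matrix) gives the spectrum above. The largest eigenvalue, 5, is at most the vertex count 5.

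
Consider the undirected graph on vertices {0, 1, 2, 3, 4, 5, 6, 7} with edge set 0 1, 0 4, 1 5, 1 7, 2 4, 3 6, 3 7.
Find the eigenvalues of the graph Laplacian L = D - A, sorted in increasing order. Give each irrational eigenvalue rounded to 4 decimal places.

With the vertex order [0, 1, 2, 3, 4, 5, 6, 7], the degrees are [2, 3, 1, 2, 2, 1, 1, 2], giving D = diag(2, 3, 1, 2, 2, 1, 1, 2) and L = D - A. The multiplicity of 0 as a Laplacian eigenvalue equals the number of connected components. The eigenvalues sum to 14, which equals trace(L) = 2|E|. There is one zero in the spectrum, matching the 1 component.

[0, 0.1981, 0.4915, 1.3204, 1.5550, 2.8258, 3.2470, 4.3623]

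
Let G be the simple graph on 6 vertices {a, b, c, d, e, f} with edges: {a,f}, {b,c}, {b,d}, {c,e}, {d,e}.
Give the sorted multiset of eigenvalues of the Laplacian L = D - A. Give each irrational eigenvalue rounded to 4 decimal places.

Each diagonal entry of L is the vertex degree and each off-diagonal entry is -1 where an edge is present, 0 otherwise; in the order [a, b, c, d, e, f] the diagonal is [1, 2, 2, 2, 2, 1]. Since every row of L sums to 0, the all-ones vector is in the kernel and 0 is an eigenvalue. The 2 zero eigenvalues correspond to the 2 connected components. The largest eigenvalue, 4, is at most the vertex count 6. The eigenvalues sum to 10, which equals trace(L) = 2|E|.

[0, 0, 2, 2, 2, 4]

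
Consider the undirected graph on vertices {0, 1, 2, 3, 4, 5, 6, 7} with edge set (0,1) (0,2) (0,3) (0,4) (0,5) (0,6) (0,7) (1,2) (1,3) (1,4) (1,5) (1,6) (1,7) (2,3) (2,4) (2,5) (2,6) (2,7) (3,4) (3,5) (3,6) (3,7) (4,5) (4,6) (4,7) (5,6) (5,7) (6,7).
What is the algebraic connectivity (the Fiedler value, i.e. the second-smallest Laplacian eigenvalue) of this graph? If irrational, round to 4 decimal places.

8

With the vertex order [0, 1, 2, 3, 4, 5, 6, 7], the degrees are [7, 7, 7, 7, 7, 7, 7, 7], giving D = diag(7, 7, 7, 7, 7, 7, 7, 7) and L = D - A. The smallest Laplacian eigenvalue is always 0. The next one, lambda_2 = 8, measures how hard the graph is to disconnect: larger values mean better connectivity. The largest eigenvalue, 8, is at most the vertex count 8.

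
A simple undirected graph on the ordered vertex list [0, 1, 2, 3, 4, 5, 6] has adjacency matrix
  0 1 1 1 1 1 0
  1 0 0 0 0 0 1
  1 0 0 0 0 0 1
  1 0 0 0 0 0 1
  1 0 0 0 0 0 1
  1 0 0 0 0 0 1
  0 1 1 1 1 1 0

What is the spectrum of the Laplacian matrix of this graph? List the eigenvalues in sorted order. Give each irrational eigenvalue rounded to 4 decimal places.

[0, 2, 2, 2, 2, 5, 7]

Each diagonal entry of L is the vertex degree and each off-diagonal entry is -1 where an edge is present, 0 otherwise; in the order [0, 1, 2, 3, 4, 5, 6] the diagonal is [5, 2, 2, 2, 2, 2, 5]. Since every row of L sums to 0, the all-ones vector is in the kernel and 0 is an eigenvalue. The single zero eigenvalue shows the graph is connected. There is one zero in the spectrum, matching the 1 component.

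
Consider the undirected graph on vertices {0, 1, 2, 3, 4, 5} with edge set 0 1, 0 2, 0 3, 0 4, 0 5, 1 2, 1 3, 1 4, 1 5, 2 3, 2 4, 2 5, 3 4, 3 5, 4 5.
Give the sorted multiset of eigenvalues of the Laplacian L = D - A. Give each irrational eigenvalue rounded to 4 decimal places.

Each diagonal entry of L is the vertex degree and each off-diagonal entry is -1 where an edge is present, 0 otherwise; in the order [0, 1, 2, 3, 4, 5] the diagonal is [5, 5, 5, 5, 5, 5]. L is symmetric positive semidefinite, so every eigenvalue is real and nonnegative. The single zero eigenvalue shows the graph is connected. There is one zero in the spectrum, matching the 1 component.

[0, 6, 6, 6, 6, 6]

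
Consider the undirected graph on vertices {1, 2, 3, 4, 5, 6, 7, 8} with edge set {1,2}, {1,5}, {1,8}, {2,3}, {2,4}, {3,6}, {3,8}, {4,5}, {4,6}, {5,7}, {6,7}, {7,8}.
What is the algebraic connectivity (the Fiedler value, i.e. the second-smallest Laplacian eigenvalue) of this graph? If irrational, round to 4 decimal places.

Each diagonal entry of L is the vertex degree and each off-diagonal entry is -1 where an edge is present, 0 otherwise; in the order [1, 2, 3, 4, 5, 6, 7, 8] the diagonal is [3, 3, 3, 3, 3, 3, 3, 3]. The sorted Laplacian eigenvalues are [0, 2, 2, 2, 4, 4, 4, 6]; the algebraic connectivity is the second entry, 2. By the matrix-tree theorem the graph has (1/8) * product of the nonzero eigenvalues = 384 spanning trees. There is one zero in the spectrum, matching the 1 component.

2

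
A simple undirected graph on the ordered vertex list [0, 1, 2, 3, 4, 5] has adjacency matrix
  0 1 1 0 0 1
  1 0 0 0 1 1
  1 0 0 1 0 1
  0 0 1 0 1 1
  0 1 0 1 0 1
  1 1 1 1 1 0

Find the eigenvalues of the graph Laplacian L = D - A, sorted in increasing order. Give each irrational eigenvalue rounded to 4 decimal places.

[0, 2.3820, 2.3820, 4.6180, 4.6180, 6]

Reading degrees in the order [0, 1, 2, 3, 4, 5] gives [3, 3, 3, 3, 3, 5]; set D = diag(3, 3, 3, 3, 3, 5) and form L = D - A. Diagonalising L (or applying a numerical eigensolver to the 6x6 matrix) gives the spectrum above. The eigenvalues sum to 20, which equals trace(L) = 2|E|.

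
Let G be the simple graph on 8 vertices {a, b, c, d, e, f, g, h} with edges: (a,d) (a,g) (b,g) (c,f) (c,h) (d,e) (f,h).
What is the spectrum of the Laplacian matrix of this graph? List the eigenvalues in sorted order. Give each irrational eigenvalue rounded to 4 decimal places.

With the vertex order [a, b, c, d, e, f, g, h], the degrees are [2, 1, 2, 2, 1, 2, 2, 2], giving D = diag(2, 1, 2, 2, 1, 2, 2, 2) and L = D - A. The multiplicity of 0 as a Laplacian eigenvalue equals the number of connected components. The 2 zero eigenvalues correspond to the 2 connected components. There are 2 zeros in the spectrum, matching the 2 components. The largest eigenvalue, 3.6180, is at most the vertex count 8.

[0, 0, 0.3820, 1.3820, 2.6180, 3, 3, 3.6180]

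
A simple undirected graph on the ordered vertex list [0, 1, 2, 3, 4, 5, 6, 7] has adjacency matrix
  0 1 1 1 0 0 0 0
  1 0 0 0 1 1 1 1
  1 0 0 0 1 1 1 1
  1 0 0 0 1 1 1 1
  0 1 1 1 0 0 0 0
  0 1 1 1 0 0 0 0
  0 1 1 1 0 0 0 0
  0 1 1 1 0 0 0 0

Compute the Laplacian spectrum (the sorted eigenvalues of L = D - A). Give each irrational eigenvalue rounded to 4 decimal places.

[0, 3, 3, 3, 3, 5, 5, 8]

Each diagonal entry of L is the vertex degree and each off-diagonal entry is -1 where an edge is present, 0 otherwise; in the order [0, 1, 2, 3, 4, 5, 6, 7] the diagonal is [3, 5, 5, 5, 3, 3, 3, 3]. Diagonalising L (or applying a numerical eigensolver to the 8x8 matrix) gives the spectrum above. The single zero eigenvalue shows the graph is connected. By the matrix-tree theorem the graph has (1/8) * product of the nonzero eigenvalues = 2025 spanning trees. The eigenvalues sum to 30, which equals trace(L) = 2|E|.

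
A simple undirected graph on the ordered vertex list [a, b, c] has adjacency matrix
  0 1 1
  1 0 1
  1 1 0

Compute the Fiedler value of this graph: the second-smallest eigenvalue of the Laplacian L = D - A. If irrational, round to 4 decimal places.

Each diagonal entry of L is the vertex degree and each off-diagonal entry is -1 where an edge is present, 0 otherwise; in the order [a, b, c] the diagonal is [2, 2, 2]. Computing the eigenvalues of L and sorting gives [0, 3, 3]. The Fiedler value lambda_2 = 3 is strictly positive, so the graph is connected. By the matrix-tree theorem the graph has (1/3) * product of the nonzero eigenvalues = 3 spanning trees.

3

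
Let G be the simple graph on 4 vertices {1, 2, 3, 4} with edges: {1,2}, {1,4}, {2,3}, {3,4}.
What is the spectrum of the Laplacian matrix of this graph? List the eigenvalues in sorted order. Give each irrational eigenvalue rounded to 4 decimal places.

[0, 2, 2, 4]

Each diagonal entry of L is the vertex degree and each off-diagonal entry is -1 where an edge is present, 0 otherwise; in the order [1, 2, 3, 4] the diagonal is [2, 2, 2, 2]. Since every row of L sums to 0, the all-ones vector is in the kernel and 0 is an eigenvalue. The single zero eigenvalue shows the graph is connected. The largest eigenvalue, 4, is at most the vertex count 4. There is one zero in the spectrum, matching the 1 component.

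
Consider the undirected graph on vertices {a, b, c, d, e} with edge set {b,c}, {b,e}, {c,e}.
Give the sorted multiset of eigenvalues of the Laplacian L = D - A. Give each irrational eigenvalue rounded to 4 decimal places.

[0, 0, 0, 3, 3]

Each diagonal entry of L is the vertex degree and each off-diagonal entry is -1 where an edge is present, 0 otherwise; in the order [a, b, c, d, e] the diagonal is [0, 2, 2, 0, 2]. The multiplicity of 0 as a Laplacian eigenvalue equals the number of connected components. The 3 zero eigenvalues correspond to the 3 connected components. The eigenvalues sum to 6, which equals trace(L) = 2|E|. The largest eigenvalue, 3, is at most the vertex count 5.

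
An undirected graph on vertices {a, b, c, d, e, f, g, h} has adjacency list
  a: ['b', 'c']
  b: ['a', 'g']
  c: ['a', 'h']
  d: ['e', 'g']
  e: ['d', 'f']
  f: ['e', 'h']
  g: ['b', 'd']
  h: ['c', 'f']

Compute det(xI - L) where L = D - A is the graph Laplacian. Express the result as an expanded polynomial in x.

x^8 - 16x^7 + 104x^6 - 352x^5 + 660x^4 - 672x^3 + 336x^2 - 64x

With the vertex order [a, b, c, d, e, f, g, h], the degrees are [2, 2, 2, 2, 2, 2, 2, 2], giving D = diag(2, 2, 2, 2, 2, 2, 2, 2) and L = D - A. Computing det(xI - L) by cofactor expansion (or equivalently via sum-over-permutations) gives x^8 - 16x^7 + 104x^6 - 352x^5 + 660x^4 - 672x^3 + 336x^2 - 64x. The constant term is 0 because L is singular (the all-ones vector lies in its kernel). By the matrix-tree theorem the graph has (1/8) * product of the nonzero eigenvalues = 8 spanning trees. There is one zero in the spectrum, matching the 1 component.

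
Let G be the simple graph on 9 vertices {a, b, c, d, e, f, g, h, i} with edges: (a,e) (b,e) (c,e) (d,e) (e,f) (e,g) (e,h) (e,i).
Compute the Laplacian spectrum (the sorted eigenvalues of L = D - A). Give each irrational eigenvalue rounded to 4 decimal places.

[0, 1, 1, 1, 1, 1, 1, 1, 9]

Each diagonal entry of L is the vertex degree and each off-diagonal entry is -1 where an edge is present, 0 otherwise; in the order [a, b, c, d, e, f, g, h, i] the diagonal is [1, 1, 1, 1, 8, 1, 1, 1, 1]. The multiplicity of 0 as a Laplacian eigenvalue equals the number of connected components. There is one zero in the spectrum, matching the 1 component.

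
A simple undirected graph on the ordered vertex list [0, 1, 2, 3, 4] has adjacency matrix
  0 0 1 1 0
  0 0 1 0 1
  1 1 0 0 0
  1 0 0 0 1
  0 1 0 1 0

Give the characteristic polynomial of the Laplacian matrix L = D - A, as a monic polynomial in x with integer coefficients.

Each diagonal entry of L is the vertex degree and each off-diagonal entry is -1 where an edge is present, 0 otherwise; in the order [0, 1, 2, 3, 4] the diagonal is [2, 2, 2, 2, 2]. L has integer entries, so p(x) = det(xI - L) has integer coefficients. Expanding the determinant yields x^5 - 10x^4 + 35x^3 - 50x^2 + 25x. Since p(0) = det(-L) = 0, x divides p(x). The eigenvalues sum to 10, which equals trace(L) = 2|E|. The largest eigenvalue, 3.6180, is at most the vertex count 5.

x^5 - 10x^4 + 35x^3 - 50x^2 + 25x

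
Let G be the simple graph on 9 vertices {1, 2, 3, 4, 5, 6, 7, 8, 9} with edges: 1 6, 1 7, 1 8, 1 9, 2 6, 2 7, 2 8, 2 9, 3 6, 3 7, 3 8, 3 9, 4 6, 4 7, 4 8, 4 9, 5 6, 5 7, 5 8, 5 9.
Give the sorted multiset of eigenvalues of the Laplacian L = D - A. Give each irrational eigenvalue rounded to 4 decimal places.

Reading degrees in the order [1, 2, 3, 4, 5, 6, 7, 8, 9] gives [4, 4, 4, 4, 4, 5, 5, 5, 5]; set D = diag(4, 4, 4, 4, 4, 5, 5, 5, 5) and form L = D - A. Since every row of L sums to 0, the all-ones vector is in the kernel and 0 is an eigenvalue. The largest eigenvalue, 9, is at most the vertex count 9. There is one zero in the spectrum, matching the 1 component.

[0, 4, 4, 4, 4, 5, 5, 5, 9]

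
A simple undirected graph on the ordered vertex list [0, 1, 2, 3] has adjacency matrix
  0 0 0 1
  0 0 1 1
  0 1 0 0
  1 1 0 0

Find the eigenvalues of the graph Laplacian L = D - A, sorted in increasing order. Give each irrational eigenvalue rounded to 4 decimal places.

[0, 0.5858, 2, 3.4142]

With the vertex order [0, 1, 2, 3], the degrees are [1, 2, 1, 2], giving D = diag(1, 2, 1, 2) and L = D - A. The multiplicity of 0 as a Laplacian eigenvalue equals the number of connected components. The single zero eigenvalue shows the graph is connected. There is one zero in the spectrum, matching the 1 component.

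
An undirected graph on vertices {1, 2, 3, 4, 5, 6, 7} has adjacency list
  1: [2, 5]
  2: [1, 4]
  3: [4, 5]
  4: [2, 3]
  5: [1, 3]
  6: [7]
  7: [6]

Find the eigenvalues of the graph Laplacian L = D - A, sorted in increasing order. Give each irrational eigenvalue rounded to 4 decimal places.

[0, 0, 1.3820, 1.3820, 2, 3.6180, 3.6180]

Reading degrees in the order [1, 2, 3, 4, 5, 6, 7] gives [2, 2, 2, 2, 2, 1, 1]; set D = diag(2, 2, 2, 2, 2, 1, 1) and form L = D - A. L is symmetric positive semidefinite, so every eigenvalue is real and nonnegative. The 2 zero eigenvalues correspond to the 2 connected components. The largest eigenvalue, 3.6180, is at most the vertex count 7.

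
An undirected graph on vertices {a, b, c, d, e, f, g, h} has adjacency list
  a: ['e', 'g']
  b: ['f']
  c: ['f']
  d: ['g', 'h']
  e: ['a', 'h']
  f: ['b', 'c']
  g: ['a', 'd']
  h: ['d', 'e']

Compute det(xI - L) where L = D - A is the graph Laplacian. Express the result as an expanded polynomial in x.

Reading degrees in the order [a, b, c, d, e, f, g, h] gives [2, 1, 1, 2, 2, 2, 2, 2]; set D = diag(2, 1, 1, 2, 2, 2, 2, 2) and form L = D - A. L has integer entries, so p(x) = det(xI - L) has integer coefficients. Expanding the determinant yields x^8 - 14x^7 + 78x^6 - 220x^5 + 330x^4 - 250x^3 + 75x^2. The coefficient of x^7 equals -trace(L) = -14, matching the sum of degrees. The largest eigenvalue, 3.6180, is at most the vertex count 8.

x^8 - 14x^7 + 78x^6 - 220x^5 + 330x^4 - 250x^3 + 75x^2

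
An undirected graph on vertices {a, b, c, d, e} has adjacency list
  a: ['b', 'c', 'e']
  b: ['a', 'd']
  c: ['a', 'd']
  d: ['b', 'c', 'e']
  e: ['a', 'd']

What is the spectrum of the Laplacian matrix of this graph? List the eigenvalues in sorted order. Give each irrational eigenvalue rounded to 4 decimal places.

[0, 2, 2, 3, 5]

Each diagonal entry of L is the vertex degree and each off-diagonal entry is -1 where an edge is present, 0 otherwise; in the order [a, b, c, d, e] the diagonal is [3, 2, 2, 3, 2]. The multiplicity of 0 as a Laplacian eigenvalue equals the number of connected components.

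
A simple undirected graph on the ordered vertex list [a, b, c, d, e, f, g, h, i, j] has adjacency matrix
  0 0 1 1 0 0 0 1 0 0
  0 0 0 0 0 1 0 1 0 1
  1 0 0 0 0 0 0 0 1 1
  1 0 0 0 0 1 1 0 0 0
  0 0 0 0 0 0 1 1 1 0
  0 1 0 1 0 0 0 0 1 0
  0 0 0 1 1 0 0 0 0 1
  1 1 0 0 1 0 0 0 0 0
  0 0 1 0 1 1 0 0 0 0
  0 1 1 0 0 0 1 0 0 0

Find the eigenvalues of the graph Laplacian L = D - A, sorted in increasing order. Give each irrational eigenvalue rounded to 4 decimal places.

[0, 2, 2, 2, 2, 2, 5, 5, 5, 5]

With the vertex order [a, b, c, d, e, f, g, h, i, j], the degrees are [3, 3, 3, 3, 3, 3, 3, 3, 3, 3], giving D = diag(3, 3, 3, 3, 3, 3, 3, 3, 3, 3) and L = D - A. L is symmetric positive semidefinite, so every eigenvalue is real and nonnegative. The single zero eigenvalue shows the graph is connected. By the matrix-tree theorem the graph has (1/10) * product of the nonzero eigenvalues = 2000 spanning trees. There is one zero in the spectrum, matching the 1 component.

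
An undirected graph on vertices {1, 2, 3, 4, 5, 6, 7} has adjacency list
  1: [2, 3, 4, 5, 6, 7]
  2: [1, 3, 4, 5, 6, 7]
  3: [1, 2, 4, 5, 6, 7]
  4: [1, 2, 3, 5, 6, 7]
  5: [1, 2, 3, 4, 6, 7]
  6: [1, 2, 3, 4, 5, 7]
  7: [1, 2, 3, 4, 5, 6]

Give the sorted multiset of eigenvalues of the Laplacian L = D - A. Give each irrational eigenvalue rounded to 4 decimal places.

[0, 7, 7, 7, 7, 7, 7]

Each diagonal entry of L is the vertex degree and each off-diagonal entry is -1 where an edge is present, 0 otherwise; in the order [1, 2, 3, 4, 5, 6, 7] the diagonal is [6, 6, 6, 6, 6, 6, 6]. The multiplicity of 0 as a Laplacian eigenvalue equals the number of connected components. The largest eigenvalue, 7, is at most the vertex count 7. By the matrix-tree theorem the graph has (1/7) * product of the nonzero eigenvalues = 16807 spanning trees.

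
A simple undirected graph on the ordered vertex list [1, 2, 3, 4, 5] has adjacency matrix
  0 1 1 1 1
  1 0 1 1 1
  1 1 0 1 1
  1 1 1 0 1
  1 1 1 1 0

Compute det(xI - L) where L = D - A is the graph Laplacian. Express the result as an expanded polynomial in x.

x^5 - 20x^4 + 150x^3 - 500x^2 + 625x

With the vertex order [1, 2, 3, 4, 5], the degrees are [4, 4, 4, 4, 4], giving D = diag(4, 4, 4, 4, 4) and L = D - A. Computing det(xI - L) by cofactor expansion (or equivalently via sum-over-permutations) gives x^5 - 20x^4 + 150x^3 - 500x^2 + 625x. The constant term is 0 because L is singular (the all-ones vector lies in its kernel). By the matrix-tree theorem the graph has (1/5) * product of the nonzero eigenvalues = 125 spanning trees. The eigenvalues sum to 20, which equals trace(L) = 2|E|.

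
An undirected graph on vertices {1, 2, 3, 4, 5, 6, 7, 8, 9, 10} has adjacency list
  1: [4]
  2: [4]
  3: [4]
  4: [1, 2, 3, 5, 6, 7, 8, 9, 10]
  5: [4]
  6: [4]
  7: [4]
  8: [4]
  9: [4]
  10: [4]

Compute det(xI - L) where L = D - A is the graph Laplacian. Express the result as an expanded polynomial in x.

x^10 - 18x^9 + 108x^8 - 336x^7 + 630x^6 - 756x^5 + 588x^4 - 288x^3 + 81x^2 - 10x

Each diagonal entry of L is the vertex degree and each off-diagonal entry is -1 where an edge is present, 0 otherwise; in the order [1, 2, 3, 4, 5, 6, 7, 8, 9, 10] the diagonal is [1, 1, 1, 9, 1, 1, 1, 1, 1, 1]. Computing det(xI - L) by cofactor expansion (or equivalently via sum-over-permutations) gives x^10 - 18x^9 + 108x^8 - 336x^7 + 630x^6 - 756x^5 + 588x^4 - 288x^3 + 81x^2 - 10x. The constant term is 0 because L is singular (the all-ones vector lies in its kernel). By the matrix-tree theorem the graph has (1/10) * product of the nonzero eigenvalues = 1 spanning tree.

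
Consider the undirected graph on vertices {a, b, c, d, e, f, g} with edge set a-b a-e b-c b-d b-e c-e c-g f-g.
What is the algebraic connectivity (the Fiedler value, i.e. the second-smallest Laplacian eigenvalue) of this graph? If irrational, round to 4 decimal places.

0.3862

With the vertex order [a, b, c, d, e, f, g], the degrees are [2, 4, 3, 1, 3, 1, 2], giving D = diag(2, 4, 3, 1, 3, 1, 2) and L = D - A. Computing the eigenvalues of L and sorting gives [0, 0.3862, 1.0568, 2, 3.0681, 4.3563, 5.1326]. The Fiedler value lambda_2 = 0.3862 is strictly positive, so the graph is connected. The eigenvalues sum to 16, which equals trace(L) = 2|E|. There is one zero in the spectrum, matching the 1 component.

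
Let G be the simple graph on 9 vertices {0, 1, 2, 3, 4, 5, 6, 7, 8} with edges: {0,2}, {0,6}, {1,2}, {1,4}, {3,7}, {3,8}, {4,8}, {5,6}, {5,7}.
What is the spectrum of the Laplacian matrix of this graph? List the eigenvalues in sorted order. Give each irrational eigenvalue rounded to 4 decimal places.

[0, 0.4679, 0.4679, 1.6527, 1.6527, 3, 3, 3.8794, 3.8794]

Reading degrees in the order [0, 1, 2, 3, 4, 5, 6, 7, 8] gives [2, 2, 2, 2, 2, 2, 2, 2, 2]; set D = diag(2, 2, 2, 2, 2, 2, 2, 2, 2) and form L = D - A. Since every row of L sums to 0, the all-ones vector is in the kernel and 0 is an eigenvalue. The eigenvalues sum to 18, which equals trace(L) = 2|E|. There is one zero in the spectrum, matching the 1 component.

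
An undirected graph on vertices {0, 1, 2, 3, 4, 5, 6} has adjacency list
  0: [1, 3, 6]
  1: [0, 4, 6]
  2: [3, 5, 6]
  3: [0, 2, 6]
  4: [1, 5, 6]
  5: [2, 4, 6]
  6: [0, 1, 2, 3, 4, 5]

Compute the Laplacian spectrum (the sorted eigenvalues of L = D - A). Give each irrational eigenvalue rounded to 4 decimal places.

[0, 2, 2, 4, 4, 5, 7]

Reading degrees in the order [0, 1, 2, 3, 4, 5, 6] gives [3, 3, 3, 3, 3, 3, 6]; set D = diag(3, 3, 3, 3, 3, 3, 6) and form L = D - A. The multiplicity of 0 as a Laplacian eigenvalue equals the number of connected components. By the matrix-tree theorem the graph has (1/7) * product of the nonzero eigenvalues = 320 spanning trees.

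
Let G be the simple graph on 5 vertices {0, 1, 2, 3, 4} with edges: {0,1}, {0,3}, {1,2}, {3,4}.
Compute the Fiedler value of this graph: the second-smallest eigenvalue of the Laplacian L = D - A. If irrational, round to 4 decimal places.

0.3820

Each diagonal entry of L is the vertex degree and each off-diagonal entry is -1 where an edge is present, 0 otherwise; in the order [0, 1, 2, 3, 4] the diagonal is [2, 2, 1, 2, 1]. Computing the eigenvalues of L and sorting gives [0, 0.3820, 1.3820, 2.6180, 3.6180]. The Fiedler value lambda_2 = 0.3820 is strictly positive, so the graph is connected. The eigenvalues sum to 8, which equals trace(L) = 2|E|.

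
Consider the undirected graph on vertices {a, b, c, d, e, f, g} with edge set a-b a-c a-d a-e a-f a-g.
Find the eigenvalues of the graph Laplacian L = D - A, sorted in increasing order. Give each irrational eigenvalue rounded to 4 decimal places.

[0, 1, 1, 1, 1, 1, 7]

Reading degrees in the order [a, b, c, d, e, f, g] gives [6, 1, 1, 1, 1, 1, 1]; set D = diag(6, 1, 1, 1, 1, 1, 1) and form L = D - A. Since every row of L sums to 0, the all-ones vector is in the kernel and 0 is an eigenvalue. The single zero eigenvalue shows the graph is connected. There is one zero in the spectrum, matching the 1 component.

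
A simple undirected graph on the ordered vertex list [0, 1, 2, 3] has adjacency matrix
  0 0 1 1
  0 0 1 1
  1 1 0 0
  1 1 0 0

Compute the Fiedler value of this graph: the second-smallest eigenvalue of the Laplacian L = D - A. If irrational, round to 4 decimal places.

Reading degrees in the order [0, 1, 2, 3] gives [2, 2, 2, 2]; set D = diag(2, 2, 2, 2) and form L = D - A. The smallest Laplacian eigenvalue is always 0. The next one, lambda_2 = 2, measures how hard the graph is to disconnect: larger values mean better connectivity. The eigenvalues sum to 8, which equals trace(L) = 2|E|.

2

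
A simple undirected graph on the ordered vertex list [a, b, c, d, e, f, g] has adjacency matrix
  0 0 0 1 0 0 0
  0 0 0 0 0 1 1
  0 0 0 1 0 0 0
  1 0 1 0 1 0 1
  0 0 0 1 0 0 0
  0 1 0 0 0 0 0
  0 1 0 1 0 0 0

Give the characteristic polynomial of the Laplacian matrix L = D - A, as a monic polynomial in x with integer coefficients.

Each diagonal entry of L is the vertex degree and each off-diagonal entry is -1 where an edge is present, 0 otherwise; in the order [a, b, c, d, e, f, g] the diagonal is [1, 2, 1, 4, 1, 1, 2]. L has integer entries, so p(x) = det(xI - L) has integer coefficients. Expanding the determinant yields x^7 - 12x^6 + 52x^5 - 104x^4 + 102x^3 - 46x^2 + 7x. Since p(0) = det(-L) = 0, x divides p(x).

x^7 - 12x^6 + 52x^5 - 104x^4 + 102x^3 - 46x^2 + 7x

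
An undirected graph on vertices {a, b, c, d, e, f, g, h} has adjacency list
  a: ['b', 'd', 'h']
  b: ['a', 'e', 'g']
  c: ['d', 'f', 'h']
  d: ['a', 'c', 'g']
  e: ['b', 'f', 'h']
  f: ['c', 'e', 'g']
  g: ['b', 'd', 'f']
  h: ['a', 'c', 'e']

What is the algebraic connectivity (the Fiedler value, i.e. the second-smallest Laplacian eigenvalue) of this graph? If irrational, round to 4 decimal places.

With the vertex order [a, b, c, d, e, f, g, h], the degrees are [3, 3, 3, 3, 3, 3, 3, 3], giving D = diag(3, 3, 3, 3, 3, 3, 3, 3) and L = D - A. The smallest Laplacian eigenvalue is always 0. The next one, lambda_2 = 2, measures how hard the graph is to disconnect: larger values mean better connectivity. By the matrix-tree theorem the graph has (1/8) * product of the nonzero eigenvalues = 384 spanning trees. The eigenvalues sum to 24, which equals trace(L) = 2|E|.

2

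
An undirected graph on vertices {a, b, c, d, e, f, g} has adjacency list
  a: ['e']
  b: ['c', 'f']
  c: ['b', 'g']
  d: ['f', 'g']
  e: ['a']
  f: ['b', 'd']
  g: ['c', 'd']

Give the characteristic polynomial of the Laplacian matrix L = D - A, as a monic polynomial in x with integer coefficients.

With the vertex order [a, b, c, d, e, f, g], the degrees are [1, 2, 2, 2, 1, 2, 2], giving D = diag(1, 2, 2, 2, 1, 2, 2) and L = D - A. L has integer entries, so p(x) = det(xI - L) has integer coefficients. Expanding the determinant yields x^7 - 12x^6 + 55x^5 - 120x^4 + 125x^3 - 50x^2. The constant term is 0 because L is singular (the all-ones vector lies in its kernel). The eigenvalues sum to 12, which equals trace(L) = 2|E|. There are 2 zeros in the spectrum, matching the 2 components.

x^7 - 12x^6 + 55x^5 - 120x^4 + 125x^3 - 50x^2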